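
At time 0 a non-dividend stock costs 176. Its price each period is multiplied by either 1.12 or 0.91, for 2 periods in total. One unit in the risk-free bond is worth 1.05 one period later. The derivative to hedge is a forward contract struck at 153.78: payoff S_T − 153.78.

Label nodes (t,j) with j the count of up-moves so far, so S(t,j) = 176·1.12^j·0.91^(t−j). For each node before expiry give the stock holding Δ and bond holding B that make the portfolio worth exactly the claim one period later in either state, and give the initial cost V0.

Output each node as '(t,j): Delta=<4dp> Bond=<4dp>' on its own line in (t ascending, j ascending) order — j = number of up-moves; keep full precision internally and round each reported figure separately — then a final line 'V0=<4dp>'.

The replicating-portfolio and risk-neutral prices coincide; use p* = (1.05−0.91)/(1.12−0.91) = 0.6667 for the latter.
Terminal values V(2,·): V(2,0)=-8.0344, V(2,1)=25.5992, V(2,2)=66.9944
(1,0): S=160.1600. Δ = (V_up−V_dn)/(S_up−S_dn) = (25.5992−-8.0344)/(179.3792−145.7456) = 1.0000. V = [p*·25.5992 + (1−p*)·-8.0344]/1.05 = 13.7029. B = V − Δ·S = -146.4571.
(1,1): S=197.1200. Δ = (V_up−V_dn)/(S_up−S_dn) = (66.9944−25.5992)/(220.7744−179.3792) = 1.0000. V = [p*·66.9944 + (1−p*)·25.5992]/1.05 = 50.6629. B = V − Δ·S = -146.4571.
(0,0): S=176.0000. Δ = (V_up−V_dn)/(S_up−S_dn) = (50.6629−13.7029)/(197.1200−160.1600) = 1.0000. V = [p*·50.6629 + (1−p*)·13.7029]/1.05 = 36.5170. B = V − Δ·S = -139.4830.
Root portfolio cost Δ·176+B reproduces V0=36.5170.

(0,0): Delta=1.0000 Bond=-139.4830
(1,0): Delta=1.0000 Bond=-146.4571
(1,1): Delta=1.0000 Bond=-146.4571
V0=36.5170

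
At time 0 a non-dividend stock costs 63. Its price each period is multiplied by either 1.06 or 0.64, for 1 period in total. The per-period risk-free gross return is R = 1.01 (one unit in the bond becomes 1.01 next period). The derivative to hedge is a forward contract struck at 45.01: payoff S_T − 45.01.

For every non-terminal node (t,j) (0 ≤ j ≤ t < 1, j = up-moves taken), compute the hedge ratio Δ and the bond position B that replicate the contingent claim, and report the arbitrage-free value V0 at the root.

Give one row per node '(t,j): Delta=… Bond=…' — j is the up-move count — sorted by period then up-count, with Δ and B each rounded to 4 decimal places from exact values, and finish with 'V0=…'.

The replicating-portfolio and risk-neutral prices coincide; use p* = (1.01−0.64)/(1.06−0.64) = 0.8810 for the latter.
At expiry t=1: V(1,0)=-4.6900, V(1,1)=21.7700
  t=0,j=0: stock 63.0000 → up 66.7800 (V=21.7700), down 40.3200 (V=-4.6900). Price 18.4356; hedge Δ=1.0000, bond B=-44.5644.
Check: Δ(0,0)·S0 + B(0,0) = 18.4356 = V0.

(0,0): Delta=1.0000 Bond=-44.5644
V0=18.4356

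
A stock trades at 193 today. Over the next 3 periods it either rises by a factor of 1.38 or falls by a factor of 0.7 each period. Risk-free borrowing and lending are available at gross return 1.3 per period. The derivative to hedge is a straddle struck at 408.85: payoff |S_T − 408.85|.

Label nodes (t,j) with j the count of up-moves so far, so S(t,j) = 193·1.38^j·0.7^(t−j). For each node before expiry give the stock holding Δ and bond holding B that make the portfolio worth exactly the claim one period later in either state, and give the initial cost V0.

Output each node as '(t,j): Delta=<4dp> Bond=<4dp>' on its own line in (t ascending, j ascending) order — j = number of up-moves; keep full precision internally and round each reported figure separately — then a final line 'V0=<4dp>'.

(0,0): Delta=-0.3094 Bond=114.3273
(1,0): Delta=-1.0000 Bond=241.9231
(1,1): Delta=-0.2627 Bond=136.1858
(2,0): Delta=-1.0000 Bond=314.5000
(2,1): Delta=-1.0000 Bond=314.5000
(2,2): Delta=-0.2128 Bond=158.7137
V0=54.6096

Since d<R<u, set p* = (R−d)/(u−d) = 0.8824; price each node as the discounted p*-expectation of its children.
Terminal values V(3,·): V(3,0)=342.6510, V(3,1)=278.3434, V(3,2)=151.5656, V(3,3)=98.3679
(2,0): S=94.5700. Δ = (V_up−V_dn)/(S_up−S_dn) = (278.3434−342.6510)/(130.5066−66.1990) = -1.0000. V = [p*·278.3434 + (1−p*)·342.6510]/1.3 = 219.9300. B = V − Δ·S = 314.5000.
(2,1): S=186.4380. Δ = (V_up−V_dn)/(S_up−S_dn) = (151.5656−278.3434)/(257.2844−130.5066) = -1.0000. V = [p*·151.5656 + (1−p*)·278.3434]/1.3 = 128.0620. B = V − Δ·S = 314.5000.
(2,2): S=367.5492. Δ = (V_up−V_dn)/(S_up−S_dn) = (98.3679−151.5656)/(507.2179−257.2844) = -0.2128. V = [p*·98.3679 + (1−p*)·151.5656]/1.3 = 80.4819. B = V − Δ·S = 158.7137.
(1,0): S=135.1000. Δ = (V_up−V_dn)/(S_up−S_dn) = (128.0620−219.9300)/(186.4380−94.5700) = -1.0000. V = [p*·128.0620 + (1−p*)·219.9300]/1.3 = 106.8231. B = V − Δ·S = 241.9231.
(1,1): S=266.3400. Δ = (V_up−V_dn)/(S_up−S_dn) = (80.4819−128.0620)/(367.5492−186.4380) = -0.2627. V = [p*·80.4819 + (1−p*)·128.0620]/1.3 = 66.2150. B = V − Δ·S = 136.1858.
(0,0): S=193.0000. Δ = (V_up−V_dn)/(S_up−S_dn) = (66.2150−106.8231)/(266.3400−135.1000) = -0.3094. V = [p*·66.2150 + (1−p*)·106.8231]/1.3 = 54.6096. B = V − Δ·S = 114.3273.
Root portfolio cost Δ·193+B reproduces V0=54.6096.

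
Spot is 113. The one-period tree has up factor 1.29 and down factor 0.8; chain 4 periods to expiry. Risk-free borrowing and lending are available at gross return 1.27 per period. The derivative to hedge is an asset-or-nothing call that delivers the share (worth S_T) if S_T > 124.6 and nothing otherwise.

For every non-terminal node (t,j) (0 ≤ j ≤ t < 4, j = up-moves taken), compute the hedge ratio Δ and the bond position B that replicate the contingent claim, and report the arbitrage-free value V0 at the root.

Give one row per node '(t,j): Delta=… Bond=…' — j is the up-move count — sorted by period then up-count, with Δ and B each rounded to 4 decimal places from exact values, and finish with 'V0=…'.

No-arbitrage ⇒ martingale measure with p* = (R−d)/(u−d) = 0.9592.
Terminal payoffs: V(4,0)=0.0000, V(4,1)=0.0000, V(4,2)=0.0000, V(4,3)=194.0607, V(4,4)=312.9229
  t=3,j=0: stock 57.8560 → up 74.6342 (V=0.0000), down 46.2848 (V=0.0000). Price 0.0000; hedge Δ=0.0000, bond B=0.0000.
  t=3,j=1: stock 93.2928 → up 120.3477 (V=0.0000), down 74.6342 (V=0.0000). Price 0.0000; hedge Δ=0.0000, bond B=0.0000.
  t=3,j=2: stock 150.4346 → up 194.0607 (V=194.0607), down 120.3477 (V=0.0000). Price 146.5668; hedge Δ=2.6327, bond B=-249.4754.
  t=3,j=3: stock 242.5759 → up 312.9229 (V=312.9229), down 194.0607 (V=194.0607). Price 242.5759; hedge Δ=1.0000, bond B=0.0000.
  t=2,j=0: stock 72.3200 → up 93.2928 (V=0.0000), down 57.8560 (V=0.0000). Price 0.0000; hedge Δ=0.0000, bond B=0.0000.
  t=2,j=1: stock 116.6160 → up 150.4346 (V=146.5668), down 93.2928 (V=0.0000). Price 110.6964; hedge Δ=2.5650, bond B=-188.4195.
  t=2,j=2: stock 188.0433 → up 242.5759 (V=242.5759), down 150.4346 (V=146.5668). Price 187.9190; hedge Δ=1.0420, bond B=-8.0179.
  t=1,j=0: stock 90.4000 → up 116.6160 (V=110.6964), down 72.3200 (V=0.0000). Price 83.6049; hedge Δ=2.4990, bond B=-142.3062.
  t=1,j=1: stock 145.7700 → up 188.0433 (V=187.9190), down 116.6160 (V=110.6964). Price 145.4859; hedge Δ=1.0811, bond B=-12.1112.
  t=0,j=0: stock 113.0000 → up 145.7700 (V=145.4859), down 90.4000 (V=83.6049). Price 112.5670; hedge Δ=1.1176, bond B=-13.7207.
The time-0 hedge costs 112.5670, which is the no-arbitrage price.

(0,0): Delta=1.1176 Bond=-13.7207
(1,0): Delta=2.4990 Bond=-142.3062
(1,1): Delta=1.0811 Bond=-12.1112
(2,0): Delta=0.0000 Bond=0.0000
(2,1): Delta=2.5650 Bond=-188.4195
(2,2): Delta=1.0420 Bond=-8.0179
(3,0): Delta=0.0000 Bond=0.0000
(3,1): Delta=0.0000 Bond=0.0000
(3,2): Delta=2.6327 Bond=-249.4754
(3,3): Delta=1.0000 Bond=0.0000
V0=112.5670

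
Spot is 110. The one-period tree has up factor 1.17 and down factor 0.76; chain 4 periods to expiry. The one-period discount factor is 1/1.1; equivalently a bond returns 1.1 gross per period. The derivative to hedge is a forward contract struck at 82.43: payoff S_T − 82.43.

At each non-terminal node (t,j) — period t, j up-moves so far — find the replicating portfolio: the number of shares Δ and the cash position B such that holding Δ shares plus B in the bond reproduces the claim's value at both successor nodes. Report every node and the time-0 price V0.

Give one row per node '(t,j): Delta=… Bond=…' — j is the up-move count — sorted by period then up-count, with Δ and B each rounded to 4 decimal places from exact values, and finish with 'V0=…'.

(0,0): Delta=1.0000 Bond=-56.3008
(1,0): Delta=1.0000 Bond=-61.9309
(1,1): Delta=1.0000 Bond=-61.9309
(2,0): Delta=1.0000 Bond=-68.1240
(2,1): Delta=1.0000 Bond=-68.1240
(2,2): Delta=1.0000 Bond=-68.1240
(3,0): Delta=1.0000 Bond=-74.9364
(3,1): Delta=1.0000 Bond=-74.9364
(3,2): Delta=1.0000 Bond=-74.9364
(3,3): Delta=1.0000 Bond=-74.9364
V0=53.6992

Under the risk-neutral measure, an up-move has probability p* = (R−d)/(u−d) = 0.8293 and values discount at R = 1.1.
Terminal values V(4,·): V(4,0)=-45.7316, V(4,1)=-25.9338, V(4,2)=4.5444, V(4,3)=51.4648, V(4,4)=123.6976
  t=3,j=0: stock 48.2874 → up 56.4962 (V=-25.9338), down 36.6984 (V=-45.7316). Price -26.6490; hedge Δ=1.0000, bond B=-74.9364.
  t=3,j=1: stock 74.3371 → up 86.9744 (V=4.5444), down 56.4962 (V=-25.9338). Price -0.5992; hedge Δ=1.0000, bond B=-74.9364.
  t=3,j=2: stock 114.4400 → up 133.8948 (V=51.4648), down 86.9744 (V=4.5444). Price 39.5037; hedge Δ=1.0000, bond B=-74.9364.
  t=3,j=3: stock 176.1774 → up 206.1276 (V=123.6976), down 133.8948 (V=51.4648). Price 101.2411; hedge Δ=1.0000, bond B=-74.9364.
  t=2,j=0: stock 63.5360 → up 74.3371 (V=-0.5992), down 48.2874 (V=-26.6490). Price -4.5880; hedge Δ=1.0000, bond B=-68.1240.
  t=2,j=1: stock 97.8120 → up 114.4400 (V=39.5037), down 74.3371 (V=-0.5992). Price 29.6880; hedge Δ=1.0000, bond B=-68.1240.
  t=2,j=2: stock 150.5790 → up 176.1774 (V=101.2411), down 114.4400 (V=39.5037). Price 82.4550; hedge Δ=1.0000, bond B=-68.1240.
  t=1,j=0: stock 83.6000 → up 97.8120 (V=29.6880), down 63.5360 (V=-4.5880). Price 21.6691; hedge Δ=1.0000, bond B=-61.9309.
  t=1,j=1: stock 128.7000 → up 150.5790 (V=82.4550), down 97.8120 (V=29.6880). Price 66.7691; hedge Δ=1.0000, bond B=-61.9309.
  t=0,j=0: stock 110.0000 → up 128.7000 (V=66.7691), down 83.6000 (V=21.6691). Price 53.6992; hedge Δ=1.0000, bond B=-56.3008.
Check: Δ(0,0)·S0 + B(0,0) = 53.6992 = V0.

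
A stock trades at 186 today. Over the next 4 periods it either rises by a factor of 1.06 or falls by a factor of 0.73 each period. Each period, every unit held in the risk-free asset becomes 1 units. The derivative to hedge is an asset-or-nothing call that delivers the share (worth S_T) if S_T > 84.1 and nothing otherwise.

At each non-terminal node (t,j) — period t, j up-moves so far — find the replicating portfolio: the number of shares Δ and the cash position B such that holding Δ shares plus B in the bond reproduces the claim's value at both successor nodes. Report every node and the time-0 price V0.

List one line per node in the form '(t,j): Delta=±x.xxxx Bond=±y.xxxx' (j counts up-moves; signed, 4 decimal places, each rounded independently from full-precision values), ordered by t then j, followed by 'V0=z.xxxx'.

(0,0): Delta=1.0991 Bond=-19.9906
(1,0): Delta=1.4917 Bond=-73.2987
(1,1): Delta=1.0390 Bond=-8.1443
(2,0): Delta=2.7858 Bond=-201.5715
(2,1): Delta=1.2936 Bond=-44.7937
(2,2): Delta=1.0000 Bond=0.0000
(3,0): Delta=0.0000 Bond=0.0000
(3,1): Delta=3.2121 Bond=-246.3652
(3,2): Delta=1.0000 Bond=0.0000
(3,3): Delta=1.0000 Bond=0.0000
V0=184.4336

Under the risk-neutral measure, an up-move has probability p* = (R−d)/(u−d) = 0.8182 and values discount at R = 1.
Terminal payoffs: V(4,0)=0.0000, V(4,1)=0.0000, V(4,2)=111.3706, V(4,3)=161.7162, V(4,4)=234.8207
Node (3,0) S=72.3572: V=(p*·0.0000+(1−p*)·0.0000)/1=0.0000; Δ=(0.0000−0.0000)/(76.6986−52.8207)=0.0000; B=V−Δ·S=0.0000
Node (3,1) S=105.0666: V=(p*·111.3706+(1−p*)·0.0000)/1=91.1214; Δ=(111.3706−0.0000)/(111.3706−76.6986)=3.2121; B=V−Δ·S=-246.3652
Node (3,2) S=152.5624: V=(p*·161.7162+(1−p*)·111.3706)/1=152.5624; Δ=(161.7162−111.3706)/(161.7162−111.3706)=1.0000; B=V−Δ·S=0.0000
Node (3,3) S=221.5290: V=(p*·234.8207+(1−p*)·161.7162)/1=221.5290; Δ=(234.8207−161.7162)/(234.8207−161.7162)=1.0000; B=V−Δ·S=0.0000
Node (2,0) S=99.1194: V=(p*·91.1214+(1−p*)·0.0000)/1=74.5538; Δ=(91.1214−0.0000)/(105.0666−72.3572)=2.7858; B=V−Δ·S=-201.5715
Node (2,1) S=143.9268: V=(p*·152.5624+(1−p*)·91.1214)/1=141.3913; Δ=(152.5624−91.1214)/(152.5624−105.0666)=1.2936; B=V−Δ·S=-44.7937
Node (2,2) S=208.9896: V=(p*·221.5290+(1−p*)·152.5624)/1=208.9896; Δ=(221.5290−152.5624)/(221.5290−152.5624)=1.0000; B=V−Δ·S=0.0000
Node (1,0) S=135.7800: V=(p*·141.3913+(1−p*)·74.5538)/1=129.2390; Δ=(141.3913−74.5538)/(143.9268−99.1194)=1.4917; B=V−Δ·S=-73.2987
Node (1,1) S=197.1600: V=(p*·208.9896+(1−p*)·141.3913)/1=196.6990; Δ=(208.9896−141.3913)/(208.9896−143.9268)=1.0390; B=V−Δ·S=-8.1443
Node (0,0) S=186.0000: V=(p*·196.6990+(1−p*)·129.2390)/1=184.4336; Δ=(196.6990−129.2390)/(197.1600−135.7800)=1.0991; B=V−Δ·S=-19.9906
Each (Δ,B) replicates both successor values, so the strategy is self-financing and V0 is arbitrage-free.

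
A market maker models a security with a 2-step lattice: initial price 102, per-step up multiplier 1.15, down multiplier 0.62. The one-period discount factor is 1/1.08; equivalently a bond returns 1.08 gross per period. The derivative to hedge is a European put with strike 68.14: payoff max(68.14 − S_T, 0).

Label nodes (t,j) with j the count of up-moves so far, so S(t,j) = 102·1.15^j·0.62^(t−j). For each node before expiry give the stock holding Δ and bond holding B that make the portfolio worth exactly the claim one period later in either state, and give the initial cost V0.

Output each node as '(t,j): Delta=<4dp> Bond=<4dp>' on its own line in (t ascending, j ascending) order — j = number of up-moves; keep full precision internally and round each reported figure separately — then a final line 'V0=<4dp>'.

(0,0): Delta=-0.0654 Bond=7.1083
(1,0): Delta=-0.8632 Bond=58.1252
(1,1): Delta=0.0000 Bond=0.0000
V0=0.4327

Risk-neutral probability p* = (R−d)/(u−d) = (1.08−0.62)/(1.15−0.62) = 0.8679.
Terminal values V(2,·): V(2,0)=28.9312, V(2,1)=0.0000, V(2,2)=0.0000
(1,0): S=63.2400. Δ = (V_up−V_dn)/(S_up−S_dn) = (0.0000−28.9312)/(72.7260−39.2088) = -0.8632. V = [p*·0.0000 + (1−p*)·28.9312]/1.08 = 3.5381. B = V − Δ·S = 58.1252.
(1,1): S=117.3000. Δ = (V_up−V_dn)/(S_up−S_dn) = (0.0000−0.0000)/(134.8950−72.7260) = 0.0000. V = [p*·0.0000 + (1−p*)·0.0000]/1.08 = 0.0000. B = V − Δ·S = 0.0000.
(0,0): S=102.0000. Δ = (V_up−V_dn)/(S_up−S_dn) = (0.0000−3.5381)/(117.3000−63.2400) = -0.0654. V = [p*·0.0000 + (1−p*)·3.5381]/1.08 = 0.4327. B = V − Δ·S = 7.1083.
Root portfolio cost Δ·102+B reproduces V0=0.4327.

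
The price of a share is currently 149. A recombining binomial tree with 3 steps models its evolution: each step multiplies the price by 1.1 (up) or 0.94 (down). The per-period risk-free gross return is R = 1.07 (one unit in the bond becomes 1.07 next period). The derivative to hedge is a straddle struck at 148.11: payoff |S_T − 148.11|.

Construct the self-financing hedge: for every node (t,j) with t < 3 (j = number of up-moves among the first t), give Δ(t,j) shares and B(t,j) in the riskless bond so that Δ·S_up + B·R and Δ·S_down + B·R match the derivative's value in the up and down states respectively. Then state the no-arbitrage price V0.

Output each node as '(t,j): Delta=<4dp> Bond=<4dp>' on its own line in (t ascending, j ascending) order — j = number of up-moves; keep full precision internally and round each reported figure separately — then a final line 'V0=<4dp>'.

No-arbitrage ⇒ martingale measure with p* = (R−d)/(u−d) = 0.8125.
Terminal payoffs: V(3,0)=24.3530, V(3,1)=3.2880, V(3,2)=21.3626, V(3,3)=50.2090
Node (2,0) S=131.6564: V=(p*·3.2880+(1−p*)·24.3530)/1.07=6.7642; Δ=(3.2880−24.3530)/(144.8220−123.7570)=-1.0000; B=V−Δ·S=138.4206
Node (2,1) S=154.0660: V=(p*·21.3626+(1−p*)·3.2880)/1.07=16.7978; Δ=(21.3626−3.2880)/(169.4726−144.8220)=0.7332; B=V−Δ·S=-96.1687
Node (2,2) S=180.2900: V=(p*·50.2090+(1−p*)·21.3626)/1.07=41.8694; Δ=(50.2090−21.3626)/(198.3190−169.4726)=1.0000; B=V−Δ·S=-138.4206
Node (1,0) S=140.0600: V=(p*·16.7978+(1−p*)·6.7642)/1.07=13.9406; Δ=(16.7978−6.7642)/(154.0660−131.6564)=0.4477; B=V−Δ·S=-48.7694
Node (1,1) S=163.9000: V=(p*·41.8694+(1−p*)·16.7978)/1.07=34.7369; Δ=(41.8694−16.7978)/(180.2900−154.0660)=0.9561; B=V−Δ·S=-121.9611
Node (0,0) S=149.0000: V=(p*·34.7369+(1−p*)·13.9406)/1.07=28.8202; Δ=(34.7369−13.9406)/(163.9000−140.0600)=0.8723; B=V−Δ·S=-101.1567
Check: Δ(0,0)·S0 + B(0,0) = 28.8202 = V0.

(0,0): Delta=0.8723 Bond=-101.1567
(1,0): Delta=0.4477 Bond=-48.7694
(1,1): Delta=0.9561 Bond=-121.9611
(2,0): Delta=-1.0000 Bond=138.4206
(2,1): Delta=0.7332 Bond=-96.1687
(2,2): Delta=1.0000 Bond=-138.4206
V0=28.8202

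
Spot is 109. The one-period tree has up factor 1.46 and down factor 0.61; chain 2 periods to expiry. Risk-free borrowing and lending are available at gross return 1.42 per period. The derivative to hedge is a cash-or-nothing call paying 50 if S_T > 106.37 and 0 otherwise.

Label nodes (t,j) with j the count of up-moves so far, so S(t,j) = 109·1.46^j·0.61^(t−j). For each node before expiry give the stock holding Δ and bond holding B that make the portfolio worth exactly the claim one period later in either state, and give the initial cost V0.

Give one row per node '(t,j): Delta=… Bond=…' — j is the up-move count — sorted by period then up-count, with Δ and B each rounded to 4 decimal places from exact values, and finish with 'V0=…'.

(0,0): Delta=0.3622 Bond=-16.9578
(1,0): Delta=0.0000 Bond=0.0000
(1,1): Delta=0.3696 Bond=-25.2693
V0=22.5178

Risk-neutral probability p* = (R−d)/(u−d) = (1.42−0.61)/(1.46−0.61) = 0.9529.
Terminal payoffs: V(2,0)=0.0000, V(2,1)=0.0000, V(2,2)=50.0000
(1,0): S=66.4900. Δ = (V_up−V_dn)/(S_up−S_dn) = (0.0000−0.0000)/(97.0754−40.5589) = 0.0000. V = [p*·0.0000 + (1−p*)·0.0000]/1.42 = 0.0000. B = V − Δ·S = 0.0000.
(1,1): S=159.1400. Δ = (V_up−V_dn)/(S_up−S_dn) = (50.0000−0.0000)/(232.3444−97.0754) = 0.3696. V = [p*·50.0000 + (1−p*)·0.0000]/1.42 = 33.5543. B = V − Δ·S = -25.2693.
(0,0): S=109.0000. Δ = (V_up−V_dn)/(S_up−S_dn) = (33.5543−0.0000)/(159.1400−66.4900) = 0.3622. V = [p*·33.5543 + (1−p*)·0.0000]/1.42 = 22.5178. B = V − Δ·S = -16.9578.
The time-0 hedge costs 22.5178, which is the no-arbitrage price.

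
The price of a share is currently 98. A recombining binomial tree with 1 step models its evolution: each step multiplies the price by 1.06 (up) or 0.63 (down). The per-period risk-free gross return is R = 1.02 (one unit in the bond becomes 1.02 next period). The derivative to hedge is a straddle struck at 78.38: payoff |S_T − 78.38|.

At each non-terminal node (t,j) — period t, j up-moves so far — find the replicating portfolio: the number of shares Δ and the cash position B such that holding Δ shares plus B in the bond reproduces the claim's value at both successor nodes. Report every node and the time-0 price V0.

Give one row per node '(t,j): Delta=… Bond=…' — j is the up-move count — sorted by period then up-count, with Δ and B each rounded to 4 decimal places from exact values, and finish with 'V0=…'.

(0,0): Delta=0.2103 Bond=3.5873
V0=24.1920

The replicating-portfolio and risk-neutral prices coincide; use p* = (1.02−0.63)/(1.06−0.63) = 0.9070 for the latter.
At expiry t=1: V(1,0)=16.6400, V(1,1)=25.5000
Node (0,0) S=98.0000: V=(p*·25.5000+(1−p*)·16.6400)/1.02=24.1920; Δ=(25.5000−16.6400)/(103.8800−61.7400)=0.2103; B=V−Δ·S=3.5873
Check: Δ(0,0)·S0 + B(0,0) = 24.1920 = V0.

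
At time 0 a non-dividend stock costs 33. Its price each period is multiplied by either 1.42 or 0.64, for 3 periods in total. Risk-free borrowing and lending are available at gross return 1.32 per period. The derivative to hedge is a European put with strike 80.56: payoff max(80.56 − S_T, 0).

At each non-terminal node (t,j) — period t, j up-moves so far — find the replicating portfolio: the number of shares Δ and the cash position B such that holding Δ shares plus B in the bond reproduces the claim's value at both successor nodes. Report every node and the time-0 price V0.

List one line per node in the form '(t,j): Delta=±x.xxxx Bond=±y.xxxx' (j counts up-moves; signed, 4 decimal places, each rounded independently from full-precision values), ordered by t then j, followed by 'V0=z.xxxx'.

(0,0): Delta=-0.7640 Bond=31.2500
(1,0): Delta=-1.0000 Bond=46.2351
(1,1): Delta=-0.7483 Bond=40.5169
(2,0): Delta=-1.0000 Bond=61.0303
(2,1): Delta=-1.0000 Bond=61.0303
(2,2): Delta=-0.7316 Bond=52.3723
V0=6.0392

Risk-neutral probability p* = (R−d)/(u−d) = (1.32−0.64)/(1.42−0.64) = 0.8718.
At expiry t=3: V(3,0)=71.9092, V(3,1)=61.3661, V(3,2)=37.9736, V(3,3)=0.0000
  t=2,j=0: stock 13.5168 → up 19.1939 (V=61.3661), down 8.6508 (V=71.9092). Price 47.5135; hedge Δ=-1.0000, bond B=61.0303.
  t=2,j=1: stock 29.9904 → up 42.5864 (V=37.9736), down 19.1939 (V=61.3661). Price 31.0399; hedge Δ=-1.0000, bond B=61.0303.
  t=2,j=2: stock 66.5412 → up 94.4885 (V=0.0000), down 42.5864 (V=37.9736). Price 3.6882; hedge Δ=-0.7316, bond B=52.3723.
  t=1,j=0: stock 21.1200 → up 29.9904 (V=31.0399), down 13.5168 (V=47.5135). Price 25.1151; hedge Δ=-1.0000, bond B=46.2351.
  t=1,j=1: stock 46.8600 → up 66.5412 (V=3.6882), down 29.9904 (V=31.0399). Price 5.4506; hedge Δ=-0.7483, bond B=40.5169.
  t=0,j=0: stock 33.0000 → up 46.8600 (V=5.4506), down 21.1200 (V=25.1151). Price 6.0392; hedge Δ=-0.7640, bond B=31.2500.
Self-financing check: at every node Δ·S+B equals the discounted successor values.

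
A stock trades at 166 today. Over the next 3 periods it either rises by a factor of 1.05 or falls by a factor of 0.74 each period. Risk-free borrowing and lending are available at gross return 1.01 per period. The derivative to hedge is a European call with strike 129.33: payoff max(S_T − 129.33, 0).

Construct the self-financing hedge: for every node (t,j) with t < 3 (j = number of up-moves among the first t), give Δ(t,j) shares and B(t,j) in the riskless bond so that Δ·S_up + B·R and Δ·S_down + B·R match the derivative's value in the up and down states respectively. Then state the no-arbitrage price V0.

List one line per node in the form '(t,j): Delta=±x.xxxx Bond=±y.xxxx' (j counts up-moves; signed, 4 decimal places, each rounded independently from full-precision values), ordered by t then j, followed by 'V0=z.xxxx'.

(0,0): Delta=0.8460 Bond=-98.3996
(1,0): Delta=0.1382 Bond=-12.4348
(1,1): Delta=0.9199 Bond=-112.2649
(2,0): Delta=0.0000 Bond=0.0000
(2,1): Delta=0.1526 Bond=-14.4197
(2,2): Delta=1.0000 Bond=-128.0495
V0=42.0337

Under the risk-neutral measure, an up-move has probability p* = (R−d)/(u−d) = 0.8710 and values discount at R = 1.01.
Terminal values V(3,·): V(3,0)=0.0000, V(3,1)=0.0000, V(3,2)=6.1011, V(3,3)=62.8358
  t=2,j=0: stock 90.9016 → up 95.4467 (V=0.0000), down 67.2672 (V=0.0000). Price 0.0000; hedge Δ=0.0000, bond B=0.0000.
  t=2,j=1: stock 128.9820 → up 135.4311 (V=6.1011), down 95.4467 (V=0.0000). Price 5.2612; hedge Δ=0.1526, bond B=-14.4197.
  t=2,j=2: stock 183.0150 → up 192.1658 (V=62.8358), down 135.4311 (V=6.1011). Price 54.9655; hedge Δ=1.0000, bond B=-128.0495.
  t=1,j=0: stock 122.8400 → up 128.9820 (V=5.2612), down 90.9016 (V=0.0000). Price 4.5370; hedge Δ=0.1382, bond B=-12.4348.
  t=1,j=1: stock 174.3000 → up 183.0150 (V=54.9655), down 128.9820 (V=5.2612). Price 48.0713; hedge Δ=0.9199, bond B=-112.2649.
  t=0,j=0: stock 166.0000 → up 174.3000 (V=48.0713), down 122.8400 (V=4.5370). Price 42.0337; hedge Δ=0.8460, bond B=-98.3996.
Check: Δ(0,0)·S0 + B(0,0) = 42.0337 = V0.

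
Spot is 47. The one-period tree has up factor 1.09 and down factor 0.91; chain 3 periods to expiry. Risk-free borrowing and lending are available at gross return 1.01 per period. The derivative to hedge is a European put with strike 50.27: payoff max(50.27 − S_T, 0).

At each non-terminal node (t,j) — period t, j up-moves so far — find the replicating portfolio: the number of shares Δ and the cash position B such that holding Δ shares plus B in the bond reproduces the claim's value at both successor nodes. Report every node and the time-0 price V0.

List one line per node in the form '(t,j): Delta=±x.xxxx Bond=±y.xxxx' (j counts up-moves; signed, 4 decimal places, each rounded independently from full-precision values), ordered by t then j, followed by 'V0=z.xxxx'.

Risk-neutral probability p* = (R−d)/(u−d) = (1.01−0.91)/(1.09−0.91) = 0.5556.
Payoff layer (t=3): V(3,0)=14.8522, V(3,1)=7.8464, V(3,2)=0.0000, V(3,3)=0.0000
Node (2,0) S=38.9207: V=(p*·7.8464+(1−p*)·14.8522)/1.01=10.8516; Δ=(7.8464−14.8522)/(42.4236−35.4178)=-1.0000; B=V−Δ·S=49.7723
Node (2,1) S=46.6193: V=(p*·0.0000+(1−p*)·7.8464)/1.01=3.4528; Δ=(0.0000−7.8464)/(50.8150−42.4236)=-0.9350; B=V−Δ·S=47.0441
Node (2,2) S=55.8407: V=(p*·0.0000+(1−p*)·0.0000)/1.01=0.0000; Δ=(0.0000−0.0000)/(60.8664−50.8150)=0.0000; B=V−Δ·S=0.0000
Node (1,0) S=42.7700: V=(p*·3.4528+(1−p*)·10.8516)/1.01=6.6744; Δ=(3.4528−10.8516)/(46.6193−38.9207)=-0.9611; B=V−Δ·S=47.7788
Node (1,1) S=51.2300: V=(p*·0.0000+(1−p*)·3.4528)/1.01=1.5194; Δ=(0.0000−3.4528)/(55.8407−46.6193)=-0.3744; B=V−Δ·S=20.7015
Node (0,0) S=47.0000: V=(p*·1.5194+(1−p*)·6.6744)/1.01=3.7728; Δ=(1.5194−6.6744)/(51.2300−42.7700)=-0.6093; B=V−Δ·S=32.4117
Check: Δ(0,0)·S0 + B(0,0) = 3.7728 = V0.

(0,0): Delta=-0.6093 Bond=32.4117
(1,0): Delta=-0.9611 Bond=47.7788
(1,1): Delta=-0.3744 Bond=20.7015
(2,0): Delta=-1.0000 Bond=49.7723
(2,1): Delta=-0.9350 Bond=47.0441
(2,2): Delta=0.0000 Bond=0.0000
V0=3.7728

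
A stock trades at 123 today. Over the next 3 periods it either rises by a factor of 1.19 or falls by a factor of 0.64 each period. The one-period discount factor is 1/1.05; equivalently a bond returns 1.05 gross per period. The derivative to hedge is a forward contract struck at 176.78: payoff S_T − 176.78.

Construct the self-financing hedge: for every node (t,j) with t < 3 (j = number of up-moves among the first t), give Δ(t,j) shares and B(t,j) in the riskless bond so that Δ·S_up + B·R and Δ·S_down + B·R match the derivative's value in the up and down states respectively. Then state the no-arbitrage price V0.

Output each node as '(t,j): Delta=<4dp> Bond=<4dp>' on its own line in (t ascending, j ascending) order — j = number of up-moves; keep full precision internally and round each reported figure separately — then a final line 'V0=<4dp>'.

(0,0): Delta=1.0000 Bond=-152.7092
(1,0): Delta=1.0000 Bond=-160.3447
(1,1): Delta=1.0000 Bond=-160.3447
(2,0): Delta=1.0000 Bond=-168.3619
(2,1): Delta=1.0000 Bond=-168.3619
(2,2): Delta=1.0000 Bond=-168.3619
V0=-29.7092

Since d<R<u, set p* = (R−d)/(u−d) = 0.7455; price each node as the discounted p*-expectation of its children.
Terminal payoffs: V(3,0)=-144.5363, V(3,1)=-116.8268, V(3,2)=-65.3046, V(3,3)=30.4946
(2,0): S=50.3808. Δ = (V_up−V_dn)/(S_up−S_dn) = (-116.8268−-144.5363)/(59.9532−32.2437) = 1.0000. V = [p*·-116.8268 + (1−p*)·-144.5363]/1.05 = -117.9811. B = V − Δ·S = -168.3619.
(2,1): S=93.6768. Δ = (V_up−V_dn)/(S_up−S_dn) = (-65.3046−-116.8268)/(111.4754−59.9532) = 1.0000. V = [p*·-65.3046 + (1−p*)·-116.8268]/1.05 = -74.6851. B = V − Δ·S = -168.3619.
(2,2): S=174.1803. Δ = (V_up−V_dn)/(S_up−S_dn) = (30.4946−-65.3046)/(207.2746−111.4754) = 1.0000. V = [p*·30.4946 + (1−p*)·-65.3046]/1.05 = 5.8184. B = V − Δ·S = -168.3619.
(1,0): S=78.7200. Δ = (V_up−V_dn)/(S_up−S_dn) = (-74.6851−-117.9811)/(93.6768−50.3808) = 1.0000. V = [p*·-74.6851 + (1−p*)·-117.9811]/1.05 = -81.6247. B = V − Δ·S = -160.3447.
(1,1): S=146.3700. Δ = (V_up−V_dn)/(S_up−S_dn) = (5.8184−-74.6851)/(174.1803−93.6768) = 1.0000. V = [p*·5.8184 + (1−p*)·-74.6851]/1.05 = -13.9747. B = V − Δ·S = -160.3447.
(0,0): S=123.0000. Δ = (V_up−V_dn)/(S_up−S_dn) = (-13.9747−-81.6247)/(146.3700−78.7200) = 1.0000. V = [p*·-13.9747 + (1−p*)·-81.6247]/1.05 = -29.7092. B = V − Δ·S = -152.7092.
Root portfolio cost Δ·123+B reproduces V0=-29.7092.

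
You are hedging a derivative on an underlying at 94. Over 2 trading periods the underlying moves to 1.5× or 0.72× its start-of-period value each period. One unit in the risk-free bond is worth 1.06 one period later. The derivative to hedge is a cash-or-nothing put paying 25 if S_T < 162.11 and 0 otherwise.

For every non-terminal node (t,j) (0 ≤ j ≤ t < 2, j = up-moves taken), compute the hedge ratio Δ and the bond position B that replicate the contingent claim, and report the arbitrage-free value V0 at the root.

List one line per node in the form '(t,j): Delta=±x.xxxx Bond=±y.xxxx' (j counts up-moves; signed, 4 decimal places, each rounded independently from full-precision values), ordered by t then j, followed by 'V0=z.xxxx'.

(0,0): Delta=-0.1402 Bond=31.2025
(1,0): Delta=0.0000 Bond=23.5849
(1,1): Delta=-0.2273 Bond=45.3556
V0=18.0223

Since d<R<u, set p* = (R−d)/(u−d) = 0.4359; price each node as the discounted p*-expectation of its children.
Terminal values V(2,·): V(2,0)=25.0000, V(2,1)=25.0000, V(2,2)=0.0000
  t=1,j=0: stock 67.6800 → up 101.5200 (V=25.0000), down 48.7296 (V=25.0000). Price 23.5849; hedge Δ=0.0000, bond B=23.5849.
  t=1,j=1: stock 141.0000 → up 211.5000 (V=0.0000), down 101.5200 (V=25.0000). Price 13.3043; hedge Δ=-0.2273, bond B=45.3556.
  t=0,j=0: stock 94.0000 → up 141.0000 (V=13.3043), down 67.6800 (V=23.5849). Price 18.0223; hedge Δ=-0.1402, bond B=31.2025.
Root portfolio cost Δ·94+B reproduces V0=18.0223.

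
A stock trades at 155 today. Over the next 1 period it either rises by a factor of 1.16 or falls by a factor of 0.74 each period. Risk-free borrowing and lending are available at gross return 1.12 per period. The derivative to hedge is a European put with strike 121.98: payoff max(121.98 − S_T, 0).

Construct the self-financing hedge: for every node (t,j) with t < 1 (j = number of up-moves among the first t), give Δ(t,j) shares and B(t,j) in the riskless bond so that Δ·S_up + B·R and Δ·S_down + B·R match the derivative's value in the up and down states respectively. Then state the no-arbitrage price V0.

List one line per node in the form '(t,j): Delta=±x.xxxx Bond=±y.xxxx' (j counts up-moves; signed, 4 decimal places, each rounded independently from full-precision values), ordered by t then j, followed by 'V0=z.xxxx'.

Risk-neutral probability p* = (R−d)/(u−d) = (1.12−0.74)/(1.16−0.74) = 0.9048.
Payoff layer (t=1): V(1,0)=7.2800, V(1,1)=0.0000
  t=0,j=0: stock 155.0000 → up 179.8000 (V=0.0000), down 114.7000 (V=7.2800). Price 0.6190; hedge Δ=-0.1118, bond B=17.9524.
Root portfolio cost Δ·155+B reproduces V0=0.6190.

(0,0): Delta=-0.1118 Bond=17.9524
V0=0.6190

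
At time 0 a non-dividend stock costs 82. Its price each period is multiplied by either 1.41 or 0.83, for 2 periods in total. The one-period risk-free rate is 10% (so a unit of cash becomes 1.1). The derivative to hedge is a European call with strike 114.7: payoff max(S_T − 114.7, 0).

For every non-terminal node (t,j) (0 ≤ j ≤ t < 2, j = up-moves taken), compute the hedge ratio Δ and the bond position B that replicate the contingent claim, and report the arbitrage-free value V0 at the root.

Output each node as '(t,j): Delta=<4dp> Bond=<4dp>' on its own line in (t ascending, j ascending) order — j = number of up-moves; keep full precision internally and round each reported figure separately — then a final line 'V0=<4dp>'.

Risk-neutral probability p* = (R−d)/(u−d) = (1.1−0.83)/(1.41−0.83) = 0.4655.
Terminal payoffs: V(2,0)=0.0000, V(2,1)=0.0000, V(2,2)=48.3242
  t=1,j=0: stock 68.0600 → up 95.9646 (V=0.0000), down 56.4898 (V=0.0000). Price 0.0000; hedge Δ=0.0000, bond B=0.0000.
  t=1,j=1: stock 115.6200 → up 163.0242 (V=48.3242), down 95.9646 (V=0.0000). Price 20.4507; hedge Δ=0.7206, bond B=-62.8669.
  t=0,j=0: stock 82.0000 → up 115.6200 (V=20.4507), down 68.0600 (V=0.0000). Price 8.6547; hedge Δ=0.4300, bond B=-26.6051.
Root portfolio cost Δ·82+B reproduces V0=8.6547.

(0,0): Delta=0.4300 Bond=-26.6051
(1,0): Delta=0.0000 Bond=0.0000
(1,1): Delta=0.7206 Bond=-62.8669
V0=8.6547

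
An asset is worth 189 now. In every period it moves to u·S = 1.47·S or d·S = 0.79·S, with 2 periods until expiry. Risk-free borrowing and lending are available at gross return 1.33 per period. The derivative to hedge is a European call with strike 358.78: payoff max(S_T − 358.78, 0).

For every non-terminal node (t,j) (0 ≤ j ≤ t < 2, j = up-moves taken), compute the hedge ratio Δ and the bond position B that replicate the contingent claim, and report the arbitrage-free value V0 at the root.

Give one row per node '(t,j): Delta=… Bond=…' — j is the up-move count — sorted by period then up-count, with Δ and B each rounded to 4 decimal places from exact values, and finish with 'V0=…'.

(0,0): Delta=0.2306 Bond=-25.8848
(1,0): Delta=0.0000 Bond=0.0000
(1,1): Delta=0.2627 Bond=-43.3523
V0=17.6934

Risk-neutral probability p* = (R−d)/(u−d) = (1.33−0.79)/(1.47−0.79) = 0.7941.
Terminal payoffs: V(2,0)=0.0000, V(2,1)=0.0000, V(2,2)=49.6301
Node (1,0) S=149.3100: V=(p*·0.0000+(1−p*)·0.0000)/1.33=0.0000; Δ=(0.0000−0.0000)/(219.4857−117.9549)=0.0000; B=V−Δ·S=0.0000
Node (1,1) S=277.8300: V=(p*·49.6301+(1−p*)·0.0000)/1.33=29.6332; Δ=(49.6301−0.0000)/(408.4101−219.4857)=0.2627; B=V−Δ·S=-43.3523
Node (0,0) S=189.0000: V=(p*·29.6332+(1−p*)·0.0000)/1.33=17.6934; Δ=(29.6332−0.0000)/(277.8300−149.3100)=0.2306; B=V−Δ·S=-25.8848
The time-0 hedge costs 17.6934, which is the no-arbitrage price.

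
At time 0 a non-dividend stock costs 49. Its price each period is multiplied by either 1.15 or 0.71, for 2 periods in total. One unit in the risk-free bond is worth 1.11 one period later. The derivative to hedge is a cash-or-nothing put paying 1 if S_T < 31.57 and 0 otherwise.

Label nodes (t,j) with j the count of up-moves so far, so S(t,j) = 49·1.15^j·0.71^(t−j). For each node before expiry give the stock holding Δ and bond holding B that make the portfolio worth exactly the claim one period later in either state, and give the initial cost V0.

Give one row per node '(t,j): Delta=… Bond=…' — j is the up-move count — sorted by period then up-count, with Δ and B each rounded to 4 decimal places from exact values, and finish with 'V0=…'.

(0,0): Delta=-0.0038 Bond=0.1928
(1,0): Delta=-0.0653 Bond=2.3546
(1,1): Delta=0.0000 Bond=0.0000
V0=0.0067

Since d<R<u, set p* = (R−d)/(u−d) = 0.9091; price each node as the discounted p*-expectation of its children.
Payoff layer (t=2): V(2,0)=1.0000, V(2,1)=0.0000, V(2,2)=0.0000
Node (1,0) S=34.7900: V=(p*·0.0000+(1−p*)·1.0000)/1.11=0.0819; Δ=(0.0000−1.0000)/(40.0085−24.7009)=-0.0653; B=V−Δ·S=2.3546
Node (1,1) S=56.3500: V=(p*·0.0000+(1−p*)·0.0000)/1.11=0.0000; Δ=(0.0000−0.0000)/(64.8025−40.0085)=0.0000; B=V−Δ·S=0.0000
Node (0,0) S=49.0000: V=(p*·0.0000+(1−p*)·0.0819)/1.11=0.0067; Δ=(0.0000−0.0819)/(56.3500−34.7900)=-0.0038; B=V−Δ·S=0.1928
The time-0 hedge costs 0.0067, which is the no-arbitrage price.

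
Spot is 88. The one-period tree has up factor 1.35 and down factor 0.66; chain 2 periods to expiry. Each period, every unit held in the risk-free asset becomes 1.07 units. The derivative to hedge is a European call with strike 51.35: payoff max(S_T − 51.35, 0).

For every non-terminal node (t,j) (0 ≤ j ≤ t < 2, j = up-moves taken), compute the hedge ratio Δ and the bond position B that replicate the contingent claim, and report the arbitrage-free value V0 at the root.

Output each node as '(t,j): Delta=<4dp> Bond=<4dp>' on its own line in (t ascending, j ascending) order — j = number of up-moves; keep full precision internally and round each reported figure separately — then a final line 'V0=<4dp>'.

The replicating-portfolio and risk-neutral prices coincide; use p* = (1.07−0.66)/(1.35−0.66) = 0.5942 for the latter.
Payoff layer (t=2): V(2,0)=0.0000, V(2,1)=27.0580, V(2,2)=109.0300
Node (1,0) S=58.0800: V=(p*·27.0580+(1−p*)·0.0000)/1.07=15.0261; Δ=(27.0580−0.0000)/(78.4080−38.3328)=0.6752; B=V−Δ·S=-24.1884
Node (1,1) S=118.8000: V=(p*·109.0300+(1−p*)·27.0580)/1.07=70.8093; Δ=(109.0300−27.0580)/(160.3800−78.4080)=1.0000; B=V−Δ·S=-47.9907
Node (0,0) S=88.0000: V=(p*·70.8093+(1−p*)·15.0261)/1.07=45.0212; Δ=(70.8093−15.0261)/(118.8000−58.0800)=0.9187; B=V−Δ·S=-35.8241
Root portfolio cost Δ·88+B reproduces V0=45.0212.

(0,0): Delta=0.9187 Bond=-35.8241
(1,0): Delta=0.6752 Bond=-24.1884
(1,1): Delta=1.0000 Bond=-47.9907
V0=45.0212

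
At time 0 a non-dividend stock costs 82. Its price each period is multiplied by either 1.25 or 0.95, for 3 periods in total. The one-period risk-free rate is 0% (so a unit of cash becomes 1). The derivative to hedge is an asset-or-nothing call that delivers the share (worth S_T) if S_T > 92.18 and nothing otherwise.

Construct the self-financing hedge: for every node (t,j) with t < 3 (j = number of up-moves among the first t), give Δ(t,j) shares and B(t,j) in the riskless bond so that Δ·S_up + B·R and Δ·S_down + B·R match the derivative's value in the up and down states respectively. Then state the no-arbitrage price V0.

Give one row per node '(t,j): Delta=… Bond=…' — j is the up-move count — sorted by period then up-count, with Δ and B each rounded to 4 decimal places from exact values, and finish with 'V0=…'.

(0,0): Delta=2.9847 Bond=-203.4281
(1,0): Delta=3.5069 Bond=-244.1137
(1,1): Delta=1.0000 Bond=0.0000
(2,0): Delta=4.1667 Bond=-292.9365
(2,1): Delta=1.0000 Bond=0.0000
(2,2): Delta=1.0000 Bond=0.0000
V0=41.3144

Risk-neutral probability p* = (R−d)/(u−d) = (1−0.95)/(1.25−0.95) = 0.1667.
Terminal payoffs: V(3,0)=0.0000, V(3,1)=92.5062, V(3,2)=121.7188, V(3,3)=160.1562
(2,0): S=74.0050. Δ = (V_up−V_dn)/(S_up−S_dn) = (92.5062−0.0000)/(92.5062−70.3047) = 4.1667. V = [p*·92.5062 + (1−p*)·0.0000]/1 = 15.4177. B = V − Δ·S = -292.9365.
(2,1): S=97.3750. Δ = (V_up−V_dn)/(S_up−S_dn) = (121.7188−92.5062)/(121.7188−92.5062) = 1.0000. V = [p*·121.7188 + (1−p*)·92.5062]/1 = 97.3750. B = V − Δ·S = 0.0000.
(2,2): S=128.1250. Δ = (V_up−V_dn)/(S_up−S_dn) = (160.1562−121.7188)/(160.1562−121.7188) = 1.0000. V = [p*·160.1562 + (1−p*)·121.7188]/1 = 128.1250. B = V − Δ·S = 0.0000.
(1,0): S=77.9000. Δ = (V_up−V_dn)/(S_up−S_dn) = (97.3750−15.4177)/(97.3750−74.0050) = 3.5069. V = [p*·97.3750 + (1−p*)·15.4177]/1 = 29.0773. B = V − Δ·S = -244.1137.
(1,1): S=102.5000. Δ = (V_up−V_dn)/(S_up−S_dn) = (128.1250−97.3750)/(128.1250−97.3750) = 1.0000. V = [p*·128.1250 + (1−p*)·97.3750]/1 = 102.5000. B = V − Δ·S = 0.0000.
(0,0): S=82.0000. Δ = (V_up−V_dn)/(S_up−S_dn) = (102.5000−29.0773)/(102.5000−77.9000) = 2.9847. V = [p*·102.5000 + (1−p*)·29.0773]/1 = 41.3144. B = V − Δ·S = -203.4281.
Each (Δ,B) replicates both successor values, so the strategy is self-financing and V0 is arbitrage-free.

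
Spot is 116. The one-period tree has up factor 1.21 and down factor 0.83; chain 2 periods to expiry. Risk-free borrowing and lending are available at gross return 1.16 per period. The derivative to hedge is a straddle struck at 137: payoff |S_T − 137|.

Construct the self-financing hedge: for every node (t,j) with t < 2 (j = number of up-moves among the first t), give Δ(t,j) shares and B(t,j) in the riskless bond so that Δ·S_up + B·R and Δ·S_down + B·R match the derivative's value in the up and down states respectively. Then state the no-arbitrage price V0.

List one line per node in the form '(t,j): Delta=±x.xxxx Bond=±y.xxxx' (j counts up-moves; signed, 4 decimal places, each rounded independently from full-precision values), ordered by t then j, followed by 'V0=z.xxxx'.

The replicating-portfolio and risk-neutral prices coincide; use p* = (1.16−0.83)/(1.21−0.83) = 0.8684 for the latter.
Payoff layer (t=2): V(2,0)=57.0876, V(2,1)=20.5012, V(2,2)=32.8356
(1,0): S=96.2800. Δ = (V_up−V_dn)/(S_up−S_dn) = (20.5012−57.0876)/(116.4988−79.9124) = -1.0000. V = [p*·20.5012 + (1−p*)·57.0876]/1.16 = 21.8234. B = V − Δ·S = 118.1034.
(1,1): S=140.3600. Δ = (V_up−V_dn)/(S_up−S_dn) = (32.8356−20.5012)/(169.8356−116.4988) = 0.2313. V = [p*·32.8356 + (1−p*)·20.5012]/1.16 = 26.9075. B = V − Δ·S = -5.5515.
(0,0): S=116.0000. Δ = (V_up−V_dn)/(S_up−S_dn) = (26.9075−21.8234)/(140.3600−96.2800) = 0.1153. V = [p*·26.9075 + (1−p*)·21.8234]/1.16 = 22.6194. B = V − Δ·S = 9.2404.
The time-0 hedge costs 22.6194, which is the no-arbitrage price.

(0,0): Delta=0.1153 Bond=9.2404
(1,0): Delta=-1.0000 Bond=118.1034
(1,1): Delta=0.2313 Bond=-5.5515
V0=22.6194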